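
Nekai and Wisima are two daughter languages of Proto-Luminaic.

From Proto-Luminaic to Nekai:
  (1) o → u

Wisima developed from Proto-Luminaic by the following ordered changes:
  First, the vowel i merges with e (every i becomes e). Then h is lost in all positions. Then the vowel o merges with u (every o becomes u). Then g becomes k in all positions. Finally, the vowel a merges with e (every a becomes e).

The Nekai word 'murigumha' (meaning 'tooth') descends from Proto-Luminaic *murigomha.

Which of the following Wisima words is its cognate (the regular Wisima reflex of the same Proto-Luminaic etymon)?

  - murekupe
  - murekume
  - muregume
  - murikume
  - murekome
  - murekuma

Wisima: *murigomha
  murigomha → muregomha   [vowel merger]
  muregomha → muregoma   [h-loss]
  muregoma → mureguma   [vowel merger]
  mureguma → murekuma   [unconditioned shift]
  murekuma → murekume   [vowel merger]
  giving Wisima murekume.
Among the options, 'murekume' alone shows every Wisima change applied in order.

murekume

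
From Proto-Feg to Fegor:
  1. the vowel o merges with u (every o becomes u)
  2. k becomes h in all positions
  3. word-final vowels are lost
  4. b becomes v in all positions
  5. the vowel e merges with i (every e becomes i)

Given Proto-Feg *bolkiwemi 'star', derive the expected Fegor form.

Fegor: start from *bolkiwemi.
  rule 1 (vowel merger): bolkiwemi → bulkiwemi
  rule 2 (unconditioned shift): bulkiwemi → bulhiwemi
  rule 3 (apocope): bulhiwemi → bulhiwem
  rule 4 (unconditioned shift): bulhiwem → vulhiwem
  rule 5 (vowel merger): vulhiwem → vulhiwim
  ⇒ Fegor vulhiwim

vulhiwim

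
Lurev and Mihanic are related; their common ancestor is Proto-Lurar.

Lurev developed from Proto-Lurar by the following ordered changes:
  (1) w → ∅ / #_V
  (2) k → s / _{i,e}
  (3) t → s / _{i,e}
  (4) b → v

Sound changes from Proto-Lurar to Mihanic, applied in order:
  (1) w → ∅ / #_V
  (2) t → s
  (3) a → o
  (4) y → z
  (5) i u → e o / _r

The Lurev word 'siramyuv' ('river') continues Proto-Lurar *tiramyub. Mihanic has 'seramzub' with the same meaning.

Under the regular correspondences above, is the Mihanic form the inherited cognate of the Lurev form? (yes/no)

no

Derive the expected Mihanic reflex of *tiramyub:
Mihanic: start from *tiramyub.
  rule 1: no change — tiramyub
  rule 2 (unconditioned shift): tiramyub → siramyub
  rule 3 (vowel merger): siramyub → siromyub
  rule 4 (unconditioned shift): siromyub → siromzub
  rule 5 (pre-rhotic lowering): siromzub → seromzub
  ⇒ Mihanic seromzub
The regular Mihanic reflex would be 'seromzub', but the attested form is 'seramzub'. The correspondence is irregular, so they are not cognates (the Mihanic form has a different source).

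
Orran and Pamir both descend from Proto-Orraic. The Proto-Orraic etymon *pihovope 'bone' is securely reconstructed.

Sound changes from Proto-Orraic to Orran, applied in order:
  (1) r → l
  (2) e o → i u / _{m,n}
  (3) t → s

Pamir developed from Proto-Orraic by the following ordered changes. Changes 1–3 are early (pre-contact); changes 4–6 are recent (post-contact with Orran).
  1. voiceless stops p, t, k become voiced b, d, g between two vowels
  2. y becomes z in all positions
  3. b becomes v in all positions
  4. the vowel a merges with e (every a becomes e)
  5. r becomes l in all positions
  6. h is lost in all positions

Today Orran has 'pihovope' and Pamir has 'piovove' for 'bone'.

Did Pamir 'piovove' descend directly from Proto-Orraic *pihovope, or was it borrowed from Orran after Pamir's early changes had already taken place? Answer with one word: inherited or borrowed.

inherited

If inherited, *pihovope would pass through all of Pamir's changes:
Pamir: *pihovope
  pihovope → pihovobe   [intervocalic voicing]
  pihovobe (rule 2 does not apply)
  pihovobe → pihovove   [unconditioned shift]
  pihovove (rule 4 does not apply)
  pihovove (rule 5 does not apply)
  pihovove → piovove   [h-loss]
  giving Pamir piovove.
If borrowed from Orran 'pihovope' after the early changes, it would undergo only the recent ones:
  rule 4 (vowel merger): no change (pihovope)
  rule 5 (unconditioned shift): no change (pihovope)
  rule 6 (h-loss): pihovope → piovope
  ⇒ as a loan: piovope
Pamir 'piovove' matches the inherited outcome exactly, so it is an inherited cognate, not a loan.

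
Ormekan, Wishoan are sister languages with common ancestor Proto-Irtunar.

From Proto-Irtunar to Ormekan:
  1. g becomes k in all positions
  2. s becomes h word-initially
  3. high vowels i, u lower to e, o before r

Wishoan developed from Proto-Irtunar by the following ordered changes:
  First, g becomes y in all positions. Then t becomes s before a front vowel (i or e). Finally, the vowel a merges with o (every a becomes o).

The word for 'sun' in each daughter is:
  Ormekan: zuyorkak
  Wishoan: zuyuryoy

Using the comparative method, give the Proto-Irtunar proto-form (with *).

*zuyurgag

Position 7: Ormekan has a, Wishoan has o. Ormekan preserves a here (none of its changes turn any other segment into a), so the proto-segment is *a.
Position 8: Ormekan has k, Wishoan has y. Taking the neighbouring segments as reconstructed: Ormekan k could go back to *k or *g; Wishoan y could go back to *g or *y — the one source consistent with every daughter is *g.
Verify the candidate proto-form against each daughter:
Ormekan: start from *zuyurgag.
  rule 1 (unconditioned shift): zuyurgag → zuyurkak
  rule 2: no change — zuyurkak
  rule 3 (pre-rhotic lowering): zuyurkak → zuyorkak
  ⇒ Ormekan zuyorkak
Wishoan: start from *zuyurgag.
  rule 1 (unconditioned shift): zuyurgag → zuyuryay
  rule 2: no change — zuyuryay
  rule 3 (vowel merger): zuyuryay → zuyuryoy
  ⇒ Wishoan zuyuryoy
Only *zuyurgag yields all of Ormekan zuyorkak, Wishoan zuyuryoy.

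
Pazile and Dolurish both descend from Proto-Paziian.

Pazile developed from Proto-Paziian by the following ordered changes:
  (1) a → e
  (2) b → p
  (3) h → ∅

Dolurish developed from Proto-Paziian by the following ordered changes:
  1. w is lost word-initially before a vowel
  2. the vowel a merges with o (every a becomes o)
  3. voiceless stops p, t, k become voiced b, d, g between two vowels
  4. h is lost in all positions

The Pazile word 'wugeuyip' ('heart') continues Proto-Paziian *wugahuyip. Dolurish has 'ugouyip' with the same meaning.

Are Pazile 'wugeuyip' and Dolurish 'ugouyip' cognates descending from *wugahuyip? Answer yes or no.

Derive the expected Dolurish reflex of *wugahuyip:
Dolurish: start from *wugahuyip.
  rule 1 (glide loss): wugahuyip → ugahuyip
  rule 2 (vowel merger): ugahuyip → ugohuyip
  rule 3: no change — ugohuyip
  rule 4 (h-loss): ugohuyip → ugouyip
  ⇒ Dolurish ugouyip
Dolurish 'ugouyip' matches the regular reflex exactly, so the pair is cognate.

yes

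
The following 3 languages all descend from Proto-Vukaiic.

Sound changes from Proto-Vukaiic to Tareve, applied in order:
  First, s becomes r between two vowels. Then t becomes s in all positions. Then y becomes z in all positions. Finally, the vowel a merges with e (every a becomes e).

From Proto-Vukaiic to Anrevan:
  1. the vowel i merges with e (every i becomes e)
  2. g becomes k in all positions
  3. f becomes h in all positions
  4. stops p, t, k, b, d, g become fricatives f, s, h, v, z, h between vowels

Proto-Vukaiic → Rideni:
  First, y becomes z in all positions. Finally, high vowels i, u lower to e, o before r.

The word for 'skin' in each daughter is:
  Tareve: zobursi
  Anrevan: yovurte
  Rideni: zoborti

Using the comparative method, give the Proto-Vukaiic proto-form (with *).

*yoburti

Position 1: Tareve has z, Anrevan has y, Rideni has z. Anrevan preserves y here (none of its changes turn any other segment into y), so the proto-segment is *y.
Position 7: Tareve has i, Anrevan has e, Rideni has i. Tareve preserves i here (none of its changes turn any other segment into i), so the proto-segment is *i.
Position 6: Tareve has s, Anrevan has t, Rideni has t. Anrevan preserves t here (none of its changes turn any other segment into t), so the proto-segment is *t.
This points to *yoburti. Verify forward in each daughter:
Tareve: *yoburti
  yoburti (rule 1 does not apply)
  yoburti → yobursi   [unconditioned shift]
  yobursi → zobursi   [unconditioned shift]
  zobursi (rule 4 does not apply)
  giving Tareve zobursi.
Anrevan: start from *yoburti.
  rule 1 (vowel merger): yoburti → yoburte
  rule 2: no change — yoburte
  rule 3: no change — yoburte
  rule 4 (intervocalic lenition): yoburte → yovurte
  ⇒ Anrevan yovurte
Rideni: *yoburti > zoburti > zoborti  (by unconditioned shift, pre-rhotic lowering)
Only *yoburti yields all of Tareve zobursi, Anrevan yovurte, Rideni zoborti.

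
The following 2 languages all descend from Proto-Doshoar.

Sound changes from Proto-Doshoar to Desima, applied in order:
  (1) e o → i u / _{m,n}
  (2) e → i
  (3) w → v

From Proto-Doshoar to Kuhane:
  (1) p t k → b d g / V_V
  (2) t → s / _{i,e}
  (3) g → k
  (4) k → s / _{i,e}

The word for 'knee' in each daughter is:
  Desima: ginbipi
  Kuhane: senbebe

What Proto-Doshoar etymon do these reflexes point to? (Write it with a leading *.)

*genbepe

Position 5: Desima has i, Kuhane has e. Kuhane preserves e here (none of its changes turn any other segment into e), so the proto-segment is *e.
Position 2: Desima has i, Kuhane has e. Kuhane preserves e here (none of its changes turn any other segment into e), so the proto-segment is *e.
Position 6: Desima has p, Kuhane has b. Desima preserves p here (none of its changes turn any other segment into p), so the proto-segment is *p.
Continuing position by position gives *genbepe; check it forward:
Desima: *genbepe
  genbepe → ginbepe   [pre-nasal raising]
  ginbepe → ginbipi   [vowel merger]
  ginbipi (rule 3 does not apply)
  giving Desima ginbipi.
Kuhane: *genbepe > genbebe > kenbebe > senbebe  (by intervocalic voicing, unconditioned shift, palatalisation)
Only *genbepe yields all of Desima ginbipi, Kuhane senbebe.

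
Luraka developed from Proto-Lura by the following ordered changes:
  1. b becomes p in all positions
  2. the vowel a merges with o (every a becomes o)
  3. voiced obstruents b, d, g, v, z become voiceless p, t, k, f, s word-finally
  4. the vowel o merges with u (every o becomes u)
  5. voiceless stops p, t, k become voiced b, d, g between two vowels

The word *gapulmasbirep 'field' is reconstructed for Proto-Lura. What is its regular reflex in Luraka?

gubulmuspirep

Luraka: *gapulmasbirep
  gapulmasbirep → gapulmaspirep   [unconditioned shift]
  gapulmaspirep → gopulmospirep   [vowel merger]
  gopulmospirep (rule 3 does not apply)
  gopulmospirep → gupulmuspirep   [vowel merger]
  gupulmuspirep → gubulmuspirep   [intervocalic voicing]
  giving Luraka gubulmuspirep.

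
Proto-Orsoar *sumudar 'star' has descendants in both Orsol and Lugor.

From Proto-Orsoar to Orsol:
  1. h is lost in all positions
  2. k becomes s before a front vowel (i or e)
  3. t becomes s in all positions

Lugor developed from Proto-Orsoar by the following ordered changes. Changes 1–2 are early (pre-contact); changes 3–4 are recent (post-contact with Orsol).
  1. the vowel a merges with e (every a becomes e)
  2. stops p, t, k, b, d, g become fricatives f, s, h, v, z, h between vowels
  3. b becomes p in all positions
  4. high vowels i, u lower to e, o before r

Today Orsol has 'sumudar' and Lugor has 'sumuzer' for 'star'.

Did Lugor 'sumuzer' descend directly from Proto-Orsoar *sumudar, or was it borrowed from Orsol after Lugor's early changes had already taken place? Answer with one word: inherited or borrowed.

If inherited, *sumudar would pass through all of Lugor's changes:
Lugor: *sumudar > sumuder > sumuzer  (by vowel merger, intervocalic lenition)
If borrowed from Orsol 'sumudar' after the early changes, it would undergo only the recent ones:
  rule 3 (unconditioned shift): no change (sumudar)
  rule 4 (pre-rhotic lowering): no change (sumudar)
  ⇒ as a loan: sumudar
Lugor 'sumuzer' matches the inherited outcome exactly, so it is an inherited cognate, not a loan.

inherited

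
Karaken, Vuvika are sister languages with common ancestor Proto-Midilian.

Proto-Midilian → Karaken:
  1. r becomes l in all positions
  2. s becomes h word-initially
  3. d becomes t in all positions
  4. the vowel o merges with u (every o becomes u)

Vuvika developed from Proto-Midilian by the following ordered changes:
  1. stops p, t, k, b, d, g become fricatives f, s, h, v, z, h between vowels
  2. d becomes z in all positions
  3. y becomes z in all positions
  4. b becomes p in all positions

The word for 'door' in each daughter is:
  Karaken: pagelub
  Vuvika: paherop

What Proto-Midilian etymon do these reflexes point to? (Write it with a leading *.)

*pagerob

Position 7: Karaken has b, Vuvika has p. Karaken preserves b here (none of its changes turn any other segment into b), so the proto-segment is *b.
Position 3: Karaken has g, Vuvika has h. Karaken preserves g here (none of its changes turn any other segment into g), so the proto-segment is *g.
Continuing position by position gives *pagerob; check it forward:
Karaken: *pagerob > pagelob > pagelub  (by unconditioned shift, vowel merger)
Vuvika: start from *pagerob.
  rule 1 (intervocalic lenition): pagerob → paherob
  rule 2: no change — paherob
  rule 3: no change — paherob
  rule 4 (unconditioned shift): paherob → paherop
  ⇒ Vuvika paherop
*pagerob is the unique common source.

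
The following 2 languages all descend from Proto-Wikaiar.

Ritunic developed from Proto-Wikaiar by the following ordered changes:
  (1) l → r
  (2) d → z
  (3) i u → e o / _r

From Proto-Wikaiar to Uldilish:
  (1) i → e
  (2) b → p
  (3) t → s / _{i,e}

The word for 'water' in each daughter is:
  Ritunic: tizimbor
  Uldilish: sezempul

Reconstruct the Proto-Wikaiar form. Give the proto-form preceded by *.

*tizimbul

Position 4: Ritunic has i, Uldilish has e. Ritunic preserves i here (none of its changes turn any other segment into i), so the proto-segment is *i.
Position 6: Ritunic has b, Uldilish has p. Ritunic preserves b here (none of its changes turn any other segment into b), so the proto-segment is *b.
Position 1: Ritunic has t, Uldilish has s. Ritunic preserves t here (none of its changes turn any other segment into t), so the proto-segment is *t.
This points to *tizimbul. Verify forward in each daughter:
Ritunic: start from *tizimbul.
  rule 1 (unconditioned shift): tizimbul → tizimbur
  rule 2: no change — tizimbur
  rule 3 (pre-rhotic lowering): tizimbur → tizimbor
  ⇒ Ritunic tizimbor
Uldilish: start from *tizimbul.
  rule 1 (vowel merger): tizimbul → tezembul
  rule 2 (unconditioned shift): tezembul → tezempul
  rule 3 (palatalisation): tezempul → sezempul
  ⇒ Uldilish sezempul
Only *tizimbul yields all of Ritunic tizimbor, Uldilish sezempul.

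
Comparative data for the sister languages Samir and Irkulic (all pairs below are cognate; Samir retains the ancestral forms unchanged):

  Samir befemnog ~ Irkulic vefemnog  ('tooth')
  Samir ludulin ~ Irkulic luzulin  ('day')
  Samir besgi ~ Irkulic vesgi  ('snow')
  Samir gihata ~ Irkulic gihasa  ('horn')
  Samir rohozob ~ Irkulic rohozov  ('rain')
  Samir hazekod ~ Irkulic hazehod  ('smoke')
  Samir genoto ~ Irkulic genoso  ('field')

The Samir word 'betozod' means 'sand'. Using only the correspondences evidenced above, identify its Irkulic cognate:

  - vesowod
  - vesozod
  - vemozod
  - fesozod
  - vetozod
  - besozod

befemnog ~ vefemnog, besgi ~ vesgi — Samir b corresponds to Irkulic v word-initially before a front vowel.
genoto ~ genoso — Samir t corresponds to Irkulic s between vowels (before a back vowel).
Applying these to Samir 'betozod':
  betozod → vetozod   (b→v word-initially before a front vowel)
  vetozod → vesozod   (t→s between vowels (before a back vowel))
So the Irkulic cognate is 'vesozod'.

vesozod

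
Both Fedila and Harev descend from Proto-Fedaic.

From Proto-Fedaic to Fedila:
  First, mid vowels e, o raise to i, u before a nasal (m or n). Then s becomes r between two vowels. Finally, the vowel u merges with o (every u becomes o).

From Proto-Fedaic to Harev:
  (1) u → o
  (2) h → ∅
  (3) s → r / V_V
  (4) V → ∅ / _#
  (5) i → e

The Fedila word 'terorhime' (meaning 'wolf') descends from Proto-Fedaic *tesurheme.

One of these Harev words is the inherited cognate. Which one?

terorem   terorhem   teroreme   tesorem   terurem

Harev: *tesurheme > tesorheme > tesoreme > teroreme > terorem  (by vowel merger, h-loss, rhotacism, apocope)

terorem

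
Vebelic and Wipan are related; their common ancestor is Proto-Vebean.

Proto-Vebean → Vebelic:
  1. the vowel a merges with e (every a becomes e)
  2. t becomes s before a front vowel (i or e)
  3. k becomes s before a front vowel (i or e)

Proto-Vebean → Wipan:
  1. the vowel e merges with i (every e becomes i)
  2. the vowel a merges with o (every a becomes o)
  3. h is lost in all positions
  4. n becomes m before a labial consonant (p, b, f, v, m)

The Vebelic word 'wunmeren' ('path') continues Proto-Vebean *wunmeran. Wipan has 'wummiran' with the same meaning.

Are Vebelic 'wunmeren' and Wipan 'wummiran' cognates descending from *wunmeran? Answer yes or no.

no

Derive the expected Wipan reflex of *wunmeran:
Wipan: *wunmeran
  wunmeran → wunmiran   [vowel merger]
  wunmiran → wunmiron   [vowel merger]
  wunmiron (rule 3 does not apply)
  wunmiron → wummiron   [nasal place assimilation]
  giving Wipan wummiron.
The regular Wipan reflex would be 'wummiron', but the attested form is 'wummiran'. The correspondence is irregular, so they are not cognates (the Wipan form has a different source).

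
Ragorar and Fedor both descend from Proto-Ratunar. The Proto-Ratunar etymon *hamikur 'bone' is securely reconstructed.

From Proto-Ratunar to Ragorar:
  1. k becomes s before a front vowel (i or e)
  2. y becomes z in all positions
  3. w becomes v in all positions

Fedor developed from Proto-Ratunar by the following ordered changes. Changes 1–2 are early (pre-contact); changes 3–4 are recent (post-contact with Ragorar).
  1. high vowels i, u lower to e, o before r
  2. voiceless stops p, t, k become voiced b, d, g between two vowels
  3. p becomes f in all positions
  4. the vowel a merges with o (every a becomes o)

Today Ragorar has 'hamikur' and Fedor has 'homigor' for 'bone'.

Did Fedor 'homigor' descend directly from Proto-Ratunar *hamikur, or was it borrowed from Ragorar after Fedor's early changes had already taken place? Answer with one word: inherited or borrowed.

If inherited, *hamikur would pass through all of Fedor's changes:
Fedor: start from *hamikur.
  rule 1 (pre-rhotic lowering): hamikur → hamikor
  rule 2 (intervocalic voicing): hamikor → hamigor
  rule 3: no change — hamigor
  rule 4 (vowel merger): hamigor → homigor
  ⇒ Fedor homigor
If borrowed from Ragorar 'hamikur' after the early changes, it would undergo only the recent ones:
  rule 3 (unconditioned shift): no change (hamikur)
  rule 4 (vowel merger): hamikur → homikur
  ⇒ as a loan: homikur
Fedor 'homigor' matches the inherited outcome exactly, so it is an inherited cognate, not a loan.

inherited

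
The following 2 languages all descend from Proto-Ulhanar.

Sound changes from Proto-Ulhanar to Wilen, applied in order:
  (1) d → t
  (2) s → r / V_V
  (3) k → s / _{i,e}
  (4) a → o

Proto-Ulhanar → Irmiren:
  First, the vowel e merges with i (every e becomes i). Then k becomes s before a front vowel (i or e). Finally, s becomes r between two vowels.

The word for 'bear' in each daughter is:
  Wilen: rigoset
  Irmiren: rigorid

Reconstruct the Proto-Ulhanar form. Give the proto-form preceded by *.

*rigoked

Position 6: Wilen has e, Irmiren has i. Wilen preserves e here (none of its changes turn any other segment into e), so the proto-segment is *e.
Position 7: Wilen has t, Irmiren has d. Irmiren preserves d here (none of its changes turn any other segment into d), so the proto-segment is *d.
Continuing position by position gives *rigoked; check it forward:
Wilen: *rigoked
  rigoked → rigoket   [unconditioned shift]
  rigoket (rule 2 does not apply)
  rigoket → rigoset   [palatalisation]
  rigoset (rule 4 does not apply)
  giving Wilen rigoset.
Irmiren: start from *rigoked.
  rule 1 (vowel merger): rigoked → rigokid
  rule 2 (palatalisation): rigokid → rigosid
  rule 3 (rhotacism): rigosid → rigorid
  ⇒ Irmiren rigorid
No other proto-form is consistent with every reflex, so the reconstruction is *rigoked.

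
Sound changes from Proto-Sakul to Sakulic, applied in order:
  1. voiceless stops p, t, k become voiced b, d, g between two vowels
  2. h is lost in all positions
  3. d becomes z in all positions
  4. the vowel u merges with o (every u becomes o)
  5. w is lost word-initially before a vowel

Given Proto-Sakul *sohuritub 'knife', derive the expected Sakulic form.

soorizob

Sakulic: *sohuritub > sohuridub > souridub > sourizub > soorizob  (by intervocalic voicing, h-loss, unconditioned shift, vowel merger)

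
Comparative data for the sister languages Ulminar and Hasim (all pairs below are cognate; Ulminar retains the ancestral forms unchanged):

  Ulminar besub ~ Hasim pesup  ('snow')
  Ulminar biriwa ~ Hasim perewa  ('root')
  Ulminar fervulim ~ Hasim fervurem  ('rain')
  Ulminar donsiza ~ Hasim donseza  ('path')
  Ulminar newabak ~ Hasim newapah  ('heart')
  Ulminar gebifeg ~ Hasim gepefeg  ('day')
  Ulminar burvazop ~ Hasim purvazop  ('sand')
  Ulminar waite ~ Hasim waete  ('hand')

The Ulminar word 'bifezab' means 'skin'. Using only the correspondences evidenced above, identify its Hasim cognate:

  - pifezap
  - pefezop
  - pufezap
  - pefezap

pefezap

biriwa ~ perewa — Ulminar b corresponds to Hasim p word-initially before a front vowel.
gebifeg ~ gepefeg — Ulminar i corresponds to Hasim e after a consonant, before a labial obstruent.
besub ~ pesup — Ulminar b corresponds to Hasim p word-finally.
Applying these to Ulminar 'bifezab':
  bifezab → pifezab   (b→p word-initially before a front vowel)
  pifezab → pefezab   (i→e after a consonant, before a labial obstruent)
  pefezab → pefezap   (b→p word-finally)
So the Hasim cognate is 'pefezap'.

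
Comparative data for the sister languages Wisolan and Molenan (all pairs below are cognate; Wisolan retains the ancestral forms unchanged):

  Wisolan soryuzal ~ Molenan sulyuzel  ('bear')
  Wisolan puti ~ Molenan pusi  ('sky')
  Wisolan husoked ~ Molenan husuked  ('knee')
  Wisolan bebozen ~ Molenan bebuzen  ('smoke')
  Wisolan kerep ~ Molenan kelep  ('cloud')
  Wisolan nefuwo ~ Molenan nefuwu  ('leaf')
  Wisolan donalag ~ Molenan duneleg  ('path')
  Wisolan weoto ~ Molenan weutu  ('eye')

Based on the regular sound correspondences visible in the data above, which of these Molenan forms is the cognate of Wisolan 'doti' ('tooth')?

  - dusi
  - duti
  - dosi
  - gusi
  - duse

husoked ~ husuked, bebozen ~ bebuzen — Wisolan o corresponds to Molenan u after a consonant, before a consonant other than r, m, n, p, b, f, v.
puti ~ pusi — Wisolan t corresponds to Molenan s between vowels (before a front vowel).
Applying these to Wisolan 'doti':
  doti → duti   (o→u after a consonant, before a consonant other than r, m, n, p, b, f, v)
  duti → dusi   (t→s between vowels (before a front vowel))
So the Molenan cognate is 'dusi'.

dusi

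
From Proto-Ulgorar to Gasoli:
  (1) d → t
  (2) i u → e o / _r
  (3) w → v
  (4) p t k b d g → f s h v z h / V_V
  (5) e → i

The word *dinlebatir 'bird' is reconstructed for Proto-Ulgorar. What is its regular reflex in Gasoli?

tinlivasir

Gasoli: *dinlebatir > tinlebatir > tinlebater > tinlevaser > tinlivasir  (by unconditioned shift, pre-rhotic lowering, intervocalic lenition, vowel merger)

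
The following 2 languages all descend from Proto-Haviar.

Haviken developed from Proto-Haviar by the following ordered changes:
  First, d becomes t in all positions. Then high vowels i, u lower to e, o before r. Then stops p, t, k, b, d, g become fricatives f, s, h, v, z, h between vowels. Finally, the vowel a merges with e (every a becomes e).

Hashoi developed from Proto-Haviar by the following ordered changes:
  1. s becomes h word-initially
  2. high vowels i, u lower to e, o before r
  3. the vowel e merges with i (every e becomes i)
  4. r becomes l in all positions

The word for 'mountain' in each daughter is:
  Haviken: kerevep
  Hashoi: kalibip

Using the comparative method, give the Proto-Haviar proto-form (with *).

Position 4: Haviken has e, Hashoi has i. Taking the neighbouring segments as reconstructed: Haviken e could go back to *a or *e; Hashoi i could go back to *e or *i — the one source consistent with every daughter is *e.
Position 6: Haviken has e, Hashoi has i. Taking the neighbouring segments as reconstructed: Haviken e could go back to *a or *e; Hashoi i could go back to *e or *i — the one source consistent with every daughter is *e.
Position 2: Haviken has e, Hashoi has a. Hashoi preserves a here (none of its changes turn any other segment into a), so the proto-segment is *a.
Continuing position by position gives *karebep; check it forward:
Haviken: *karebep > karevep > kerevep  (by intervocalic lenition, vowel merger)
Hashoi: *karebep
  karebep (rule 1 does not apply)
  karebep (rule 2 does not apply)
  karebep → karibip   [vowel merger]
  karibip → kalibip   [unconditioned shift]
  giving Hashoi kalibip.
No other proto-form is consistent with every reflex, so the reconstruction is *karebep.

*karebep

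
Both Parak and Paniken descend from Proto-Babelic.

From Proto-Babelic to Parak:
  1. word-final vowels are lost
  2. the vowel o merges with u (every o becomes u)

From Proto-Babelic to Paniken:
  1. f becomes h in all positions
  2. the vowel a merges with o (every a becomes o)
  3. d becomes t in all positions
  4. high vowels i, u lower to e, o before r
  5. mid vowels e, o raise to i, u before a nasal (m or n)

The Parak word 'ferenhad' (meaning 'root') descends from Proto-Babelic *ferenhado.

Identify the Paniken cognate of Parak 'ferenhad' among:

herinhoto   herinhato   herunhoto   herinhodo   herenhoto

Paniken: start from *ferenhado.
  rule 1 (unconditioned shift): ferenhado → herenhado
  rule 2 (vowel merger): herenhado → herenhodo
  rule 3 (unconditioned shift): herenhodo → herenhoto
  rule 4: no change — herenhoto
  rule 5 (pre-nasal raising): herenhoto → herinhoto
  ⇒ Paniken herinhoto

herinhoto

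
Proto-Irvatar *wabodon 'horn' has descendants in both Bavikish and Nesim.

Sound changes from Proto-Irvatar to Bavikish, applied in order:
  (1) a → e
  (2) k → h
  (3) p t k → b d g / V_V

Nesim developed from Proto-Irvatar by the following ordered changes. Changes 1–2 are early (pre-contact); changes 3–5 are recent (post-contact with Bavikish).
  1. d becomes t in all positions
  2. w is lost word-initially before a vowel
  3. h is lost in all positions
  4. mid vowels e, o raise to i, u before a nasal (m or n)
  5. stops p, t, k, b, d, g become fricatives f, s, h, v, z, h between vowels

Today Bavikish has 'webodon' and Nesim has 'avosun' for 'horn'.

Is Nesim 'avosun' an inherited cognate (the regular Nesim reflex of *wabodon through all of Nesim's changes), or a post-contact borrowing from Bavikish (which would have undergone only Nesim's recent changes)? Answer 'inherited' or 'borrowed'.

If inherited, *wabodon would pass through all of Nesim's changes:
Nesim: *wabodon
  wabodon → waboton   [unconditioned shift]
  waboton → aboton   [glide loss]
  aboton (rule 3 does not apply)
  aboton → abotun   [pre-nasal raising]
  abotun → avosun   [intervocalic lenition]
  giving Nesim avosun.
If borrowed from Bavikish 'webodon' after the early changes, it would undergo only the recent ones:
  rule 3 (h-loss): no change (webodon)
  rule 4 (pre-nasal raising): webodon → webodun
  rule 5 (intervocalic lenition): webodun → wevozun
  ⇒ as a loan: wevozun
Nesim 'avosun' matches the inherited outcome exactly, so it is an inherited cognate, not a loan.

inherited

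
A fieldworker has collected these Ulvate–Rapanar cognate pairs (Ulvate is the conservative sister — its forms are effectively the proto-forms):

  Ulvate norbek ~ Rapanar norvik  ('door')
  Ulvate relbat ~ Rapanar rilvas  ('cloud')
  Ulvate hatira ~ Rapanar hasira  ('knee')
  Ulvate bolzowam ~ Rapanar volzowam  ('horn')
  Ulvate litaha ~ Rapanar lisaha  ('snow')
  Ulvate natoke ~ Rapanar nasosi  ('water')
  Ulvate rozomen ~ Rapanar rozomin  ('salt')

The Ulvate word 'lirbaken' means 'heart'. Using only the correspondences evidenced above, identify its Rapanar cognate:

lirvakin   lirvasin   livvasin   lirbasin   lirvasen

relbat ~ rilvas — Ulvate b corresponds to Rapanar v after a consonant, before a back vowel.
natoke ~ nasosi — Ulvate k corresponds to Rapanar s between vowels (before a front vowel).
rozomen ~ rozomin — Ulvate e corresponds to Rapanar i after a consonant, before a nasal.
Applying these to Ulvate 'lirbaken':
  lirbaken → lirvaken   (b→v after a consonant, before a back vowel)
  lirvaken → lirvasen   (k→s between vowels (before a front vowel))
  lirvasen → lirvasin   (e→i after a consonant, before a nasal)
So the Rapanar cognate is 'lirvasin'.

lirvasin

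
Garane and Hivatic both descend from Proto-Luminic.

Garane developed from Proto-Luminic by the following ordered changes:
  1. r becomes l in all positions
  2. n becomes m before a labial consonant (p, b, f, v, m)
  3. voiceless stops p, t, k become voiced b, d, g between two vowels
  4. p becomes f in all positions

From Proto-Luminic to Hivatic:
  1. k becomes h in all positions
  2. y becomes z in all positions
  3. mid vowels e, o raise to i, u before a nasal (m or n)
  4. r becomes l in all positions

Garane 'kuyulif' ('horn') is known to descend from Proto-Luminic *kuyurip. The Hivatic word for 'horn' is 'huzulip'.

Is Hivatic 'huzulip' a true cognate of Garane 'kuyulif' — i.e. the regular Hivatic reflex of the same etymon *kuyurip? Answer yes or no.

Derive the expected Hivatic reflex of *kuyurip:
Hivatic: *kuyurip
  kuyurip → huyurip   [unconditioned shift]
  huyurip → huzurip   [unconditioned shift]
  huzurip (rule 3 does not apply)
  huzurip → huzulip   [unconditioned shift]
  giving Hivatic huzulip.
Hivatic 'huzulip' matches the regular reflex exactly, so the pair is cognate.

yes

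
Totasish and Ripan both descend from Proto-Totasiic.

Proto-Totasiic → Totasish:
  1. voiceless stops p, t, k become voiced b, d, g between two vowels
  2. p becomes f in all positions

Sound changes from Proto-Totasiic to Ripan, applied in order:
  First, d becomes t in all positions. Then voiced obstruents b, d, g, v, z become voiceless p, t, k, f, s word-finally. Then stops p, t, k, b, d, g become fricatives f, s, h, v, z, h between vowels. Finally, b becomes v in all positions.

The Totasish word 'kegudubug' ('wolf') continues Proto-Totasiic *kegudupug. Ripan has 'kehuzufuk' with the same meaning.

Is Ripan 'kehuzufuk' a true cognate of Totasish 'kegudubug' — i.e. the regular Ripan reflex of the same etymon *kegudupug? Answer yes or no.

Derive the expected Ripan reflex of *kegudupug:
Ripan: *kegudupug
  kegudupug → kegutupug   [unconditioned shift]
  kegutupug → kegutupuk   [final devoicing]
  kegutupuk → kehusufuk   [intervocalic lenition]
  kehusufuk (rule 4 does not apply)
  giving Ripan kehusufuk.
The regular Ripan reflex would be 'kehusufuk', but the attested form is 'kehuzufuk'. The correspondence is irregular, so they are not cognates (the Ripan form has a different source).

no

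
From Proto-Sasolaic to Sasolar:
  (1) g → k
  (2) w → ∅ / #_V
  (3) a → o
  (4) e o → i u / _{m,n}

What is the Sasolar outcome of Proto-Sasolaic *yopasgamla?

Sasolar: *yopasgamla
  yopasgamla → yopaskamla   [unconditioned shift]
  yopaskamla (rule 2 does not apply)
  yopaskamla → yoposkomlo   [vowel merger]
  yoposkomlo → yoposkumlo   [pre-nasal raising]
  giving Sasolar yoposkumlo.

yoposkumlo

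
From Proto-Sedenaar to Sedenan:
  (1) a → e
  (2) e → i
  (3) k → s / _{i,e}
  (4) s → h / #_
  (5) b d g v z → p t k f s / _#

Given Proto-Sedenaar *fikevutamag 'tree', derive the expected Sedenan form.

Sedenan: *fikevutamag > fikevutemeg > fikivutimig > fisivutimig > fisivutimik  (by vowel merger, vowel merger, palatalisation, final devoicing)

fisivutimik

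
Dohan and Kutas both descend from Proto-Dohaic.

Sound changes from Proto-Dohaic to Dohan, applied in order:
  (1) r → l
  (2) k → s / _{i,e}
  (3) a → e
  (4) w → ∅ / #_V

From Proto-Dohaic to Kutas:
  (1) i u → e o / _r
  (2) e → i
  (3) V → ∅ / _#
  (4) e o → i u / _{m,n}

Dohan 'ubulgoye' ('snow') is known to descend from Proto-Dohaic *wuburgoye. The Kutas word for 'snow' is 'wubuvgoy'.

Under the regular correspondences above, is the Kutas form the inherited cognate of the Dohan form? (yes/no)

no

Derive the expected Kutas reflex of *wuburgoye:
Kutas: *wuburgoye > wuborgoye > wuborgoyi > wuborgoy  (by pre-rhotic lowering, vowel merger, apocope)
The regular Kutas reflex would be 'wuborgoy', but the attested form is 'wubuvgoy'. The correspondence is irregular, so they are not cognates (the Kutas form has a different source).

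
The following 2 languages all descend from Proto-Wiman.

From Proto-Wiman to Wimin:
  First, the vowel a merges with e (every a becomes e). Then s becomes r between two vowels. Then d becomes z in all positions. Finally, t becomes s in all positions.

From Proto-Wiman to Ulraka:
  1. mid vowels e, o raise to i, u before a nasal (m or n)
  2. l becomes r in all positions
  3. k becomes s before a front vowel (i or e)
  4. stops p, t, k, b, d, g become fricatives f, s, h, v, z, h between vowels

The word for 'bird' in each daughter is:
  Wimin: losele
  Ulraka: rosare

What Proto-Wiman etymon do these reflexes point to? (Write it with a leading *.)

*lotale

Position 4: Wimin has e, Ulraka has a. Ulraka preserves a here (none of its changes turn any other segment into a), so the proto-segment is *a.
Position 1: Wimin has l, Ulraka has r. Wimin preserves l here (none of its changes turn any other segment into l), so the proto-segment is *l.
Position 5: Wimin has l, Ulraka has r. Wimin preserves l here (none of its changes turn any other segment into l), so the proto-segment is *l.
This points to *lotale. Verify forward in each daughter:
Wimin: start from *lotale.
  rule 1 (vowel merger): lotale → lotele
  rule 2: no change — lotele
  rule 3: no change — lotele
  rule 4 (unconditioned shift): lotele → losele
  ⇒ Wimin losele
Ulraka: *lotale
  lotale (rule 1 does not apply)
  lotale → rotare   [unconditioned shift]
  rotare (rule 3 does not apply)
  rotare → rosare   [intervocalic lenition]
  giving Ulraka rosare.
No other proto-form is consistent with every reflex, so the reconstruction is *lotale.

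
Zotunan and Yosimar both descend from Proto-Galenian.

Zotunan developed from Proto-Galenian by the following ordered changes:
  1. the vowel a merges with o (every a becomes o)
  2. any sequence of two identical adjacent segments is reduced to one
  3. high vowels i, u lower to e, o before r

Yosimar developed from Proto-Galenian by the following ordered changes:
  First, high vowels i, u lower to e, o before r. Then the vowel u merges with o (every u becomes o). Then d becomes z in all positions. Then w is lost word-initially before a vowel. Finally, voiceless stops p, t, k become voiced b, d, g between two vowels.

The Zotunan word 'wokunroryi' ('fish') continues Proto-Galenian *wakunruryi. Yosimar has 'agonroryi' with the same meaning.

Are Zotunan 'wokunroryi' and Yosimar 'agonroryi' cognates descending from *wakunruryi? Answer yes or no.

Derive the expected Yosimar reflex of *wakunruryi:
Yosimar: *wakunruryi > wakunroryi > wakonroryi > akonroryi > agonroryi  (by pre-rhotic lowering, vowel merger, glide loss, intervocalic voicing)
Yosimar 'agonroryi' matches the regular reflex exactly, so the pair is cognate.

yes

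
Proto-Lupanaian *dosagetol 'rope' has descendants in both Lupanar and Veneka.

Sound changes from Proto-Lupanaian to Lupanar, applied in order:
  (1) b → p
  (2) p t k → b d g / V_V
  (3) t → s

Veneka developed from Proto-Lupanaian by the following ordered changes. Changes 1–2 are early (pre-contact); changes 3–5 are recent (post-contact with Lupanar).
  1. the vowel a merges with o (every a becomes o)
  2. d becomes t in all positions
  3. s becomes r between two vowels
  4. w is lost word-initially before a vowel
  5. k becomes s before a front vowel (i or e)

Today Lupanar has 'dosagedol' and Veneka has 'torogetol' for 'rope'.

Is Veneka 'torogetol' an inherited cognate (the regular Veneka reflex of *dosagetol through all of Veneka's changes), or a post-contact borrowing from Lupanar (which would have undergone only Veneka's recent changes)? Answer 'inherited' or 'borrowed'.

inherited

If inherited, *dosagetol would pass through all of Veneka's changes:
Veneka: *dosagetol
  dosagetol → dosogetol   [vowel merger]
  dosogetol → tosogetol   [unconditioned shift]
  tosogetol → torogetol   [rhotacism]
  torogetol (rule 4 does not apply)
  torogetol (rule 5 does not apply)
  giving Veneka torogetol.
If borrowed from Lupanar 'dosagedol' after the early changes, it would undergo only the recent ones:
  rule 3 (rhotacism): dosagedol → doragedol
  rule 4 (glide loss): no change (doragedol)
  rule 5 (palatalisation): no change (doragedol)
  ⇒ as a loan: doragedol
Veneka 'torogetol' matches the inherited outcome exactly, so it is an inherited cognate, not a loan.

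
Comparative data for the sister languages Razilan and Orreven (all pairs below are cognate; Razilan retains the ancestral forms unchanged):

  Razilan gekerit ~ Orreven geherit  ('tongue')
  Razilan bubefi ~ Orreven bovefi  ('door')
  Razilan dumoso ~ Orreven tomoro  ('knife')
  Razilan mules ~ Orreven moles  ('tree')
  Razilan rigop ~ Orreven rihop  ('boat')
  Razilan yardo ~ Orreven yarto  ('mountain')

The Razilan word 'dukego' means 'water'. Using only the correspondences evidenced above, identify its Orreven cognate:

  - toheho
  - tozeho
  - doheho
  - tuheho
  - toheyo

dumoso ~ tomoro — Razilan d corresponds to Orreven t word-initially before a back vowel.
mules ~ moles — Razilan u corresponds to Orreven o after a consonant, before a consonant other than r, m, n, p, b, f, v.
gekerit ~ geherit — Razilan k corresponds to Orreven h between vowels (before a front vowel).
rigop ~ rihop — Razilan g corresponds to Orreven h between vowels (before a back vowel).
Applying these to Razilan 'dukego':
  dukego → tukego   (d→t word-initially before a back vowel)
  tukego → tokego   (u→o after a consonant, before a consonant other than r, m, n, p, b, f, v)
  tokego → tohego   (k→h between vowels (before a front vowel))
  tohego → toheho   (g→h between vowels (before a back vowel))
So the Orreven cognate is 'toheho'.

toheho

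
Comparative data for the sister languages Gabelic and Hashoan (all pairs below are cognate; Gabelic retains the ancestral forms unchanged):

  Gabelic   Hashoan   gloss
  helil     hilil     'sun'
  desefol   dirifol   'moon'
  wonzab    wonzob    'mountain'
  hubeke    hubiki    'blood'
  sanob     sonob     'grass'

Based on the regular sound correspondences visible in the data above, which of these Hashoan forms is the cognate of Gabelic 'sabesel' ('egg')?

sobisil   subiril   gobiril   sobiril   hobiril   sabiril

sobiril

wonzab ~ wonzob — Gabelic a corresponds to Hashoan o after a consonant, before a labial obstruent.
helil ~ hilil, desefol ~ dirifol — Gabelic e corresponds to Hashoan i after a consonant, before a consonant other than r, m, n, p, b, f, v.
desefol ~ dirifol — Gabelic s corresponds to Hashoan r between vowels (before a front vowel).
Applying these to Gabelic 'sabesel':
  sabesel → sobesel   (a→o after a consonant, before a labial obstruent)
  sobesel → sobisel   (e→i after a consonant, before a consonant other than r, m, n, p, b, f, v)
  sobisel → sobirel   (s→r between vowels (before a front vowel))
  sobirel → sobiril   (e→i after a consonant, before a consonant other than r, m, n, p, b, f, v)
So the Hashoan cognate is 'sobiril'.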